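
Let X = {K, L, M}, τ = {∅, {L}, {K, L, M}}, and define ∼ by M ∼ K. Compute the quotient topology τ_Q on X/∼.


X/∼ = {[K=M], [L]}; |τ_Q| = 3.

Equivalence classes: [K=M], [L].
Quotient map π: X → X/∼ sends K ↦ [K=M], L ↦ [L], M ↦ [K=M].
For each subset V ⊆ X/∼, compute π^{-1}(V) ⊆ X and check whether π^{-1}(V) ∈ τ. V is open in τ_Q iff π^{-1}(V) ∈ τ.
  V = {}: π^{-1}(V) = ∅ ∈ τ ✓.
  V = {[K=M]}: π^{-1}(V) = {K, M} ∉ τ ✗.
  V = {[L]}: π^{-1}(V) = {L} ∈ τ ✓.
  V = {[K=M], [L]}: π^{-1}(V) = {K, L, M} ∈ τ ✓.
Open sets in the quotient: τ_Q = {{}, {[L]}, {[K=M], [L]}} (3 elements).


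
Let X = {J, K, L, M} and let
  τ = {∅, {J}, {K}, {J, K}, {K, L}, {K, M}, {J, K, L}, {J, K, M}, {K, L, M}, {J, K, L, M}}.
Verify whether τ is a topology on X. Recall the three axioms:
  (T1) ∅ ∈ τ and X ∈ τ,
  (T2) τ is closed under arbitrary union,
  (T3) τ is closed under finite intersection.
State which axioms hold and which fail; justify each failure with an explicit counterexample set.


τ IS a topology on X.

Axiom (T1): ∅ ∈ τ? Yes; X ∈ τ? Yes.
Axiom (T2/T3): check pairwise unions and intersections of members of τ.
All pairwise intersections and unions checked — each lies in τ. Therefore τ satisfies (T1), (T2), (T3): it IS a topology on X.


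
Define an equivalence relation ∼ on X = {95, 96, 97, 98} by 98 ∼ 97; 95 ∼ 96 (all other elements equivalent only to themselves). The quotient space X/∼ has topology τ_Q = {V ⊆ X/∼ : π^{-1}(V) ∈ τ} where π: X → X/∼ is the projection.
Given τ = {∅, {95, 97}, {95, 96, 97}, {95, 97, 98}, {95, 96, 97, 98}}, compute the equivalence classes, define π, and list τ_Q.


X/∼ = {[95=96], [97=98]}; |τ_Q| = 2.

Equivalence classes: [95=96], [97=98].
Quotient map π: X → X/∼ sends 95 ↦ [95=96], 96 ↦ [95=96], 97 ↦ [97=98], 98 ↦ [97=98].
For each subset V ⊆ X/∼, compute π^{-1}(V) ⊆ X and check whether π^{-1}(V) ∈ τ. V is open in τ_Q iff π^{-1}(V) ∈ τ.
  V = {}: π^{-1}(V) = ∅ ∈ τ ✓.
  V = {[95=96]}: π^{-1}(V) = {95, 96} ∉ τ ✗.
  V = {[97=98]}: π^{-1}(V) = {97, 98} ∉ τ ✗.
  V = {[95=96], [97=98]}: π^{-1}(V) = {95, 96, 97, 98} ∈ τ ✓.
Open sets in the quotient: τ_Q = {{}, {[95=96], [97=98]}} (2 elements).


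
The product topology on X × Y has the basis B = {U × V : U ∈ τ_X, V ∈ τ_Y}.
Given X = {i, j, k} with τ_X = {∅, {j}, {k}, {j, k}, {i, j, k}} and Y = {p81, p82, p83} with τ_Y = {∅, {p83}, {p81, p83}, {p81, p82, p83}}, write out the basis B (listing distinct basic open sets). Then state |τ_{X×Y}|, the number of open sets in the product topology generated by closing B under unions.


Basis B = {∅ × ∅, {j} × {p83}, {k} × {p83}, {j} × {p81, p83}, {j, k} × {p83}, {k} × {p81, p83}, {i, j, k} × {p83}, {j} × {p81, p82, p83}, {k} × {p81, p82, p83}, {j, k} × {p81, p83}, {i, j, k} × {p81, p83}, {j, k} × {p81, p82, p83}, {i, j, k} × {p81, p82, p83}}; |τ_{X×Y}| = 30.

Enumerate products U × V with U ∈ τ_X, V ∈ τ_Y (deduplicated):
  ∅ × ∅ = {} (∅)
  {j} × {p83} = {(j,p83)}
  {k} × {p83} = {(k,p83)}
  {j} × {p81, p83} = {(j,p81), (j,p83)}
  {j, k} × {p83} = {(j,p83), (k,p83)}
  {k} × {p81, p83} = {(k,p81), (k,p83)}
  {i, j, k} × {p83} = {(i,p83), (j,p83), (k,p83)}
  {j} × {p81, p82, p83} = {(j,p81), (j,p82), (j,p83)}
  {k} × {p81, p82, p83} = {(k,p81), (k,p82), (k,p83)}
  {j, k} × {p81, p83} = {(j,p81), (j,p83), (k,p81), (k,p83)}
  {i, j, k} × {p81, p83} = {(i,p81), (i,p83), (j,p81), (j,p83), (k,p81), (k,p83)}
  {j, k} × {p81, p82, p83} = {(j,p81), (j,p82), (j,p83), (k,p81), (k,p82), (k,p83)}
  {i, j, k} × {p81, p82, p83} = {(i,p81), (i,p82), (i,p83), (j,p81), (j,p82), (j,p83), (k,p81), (k,p82), (k,p83)}
These 13 distinct sets form the basis B.
Close under arbitrary unions to get τ_{X×Y}; counting gives |τ_{X×Y}| = 30.


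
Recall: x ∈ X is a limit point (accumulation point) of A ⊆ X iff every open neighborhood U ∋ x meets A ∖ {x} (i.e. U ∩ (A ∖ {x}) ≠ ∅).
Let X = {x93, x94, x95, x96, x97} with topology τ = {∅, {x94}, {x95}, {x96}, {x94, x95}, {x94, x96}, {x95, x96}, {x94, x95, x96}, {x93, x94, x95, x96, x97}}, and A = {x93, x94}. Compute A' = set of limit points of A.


A' = {x93, x97}

For each x ∈ X, list the open sets U ∈ τ with x ∈ U, then check whether U ∩ (A ∖ {x}) ≠ ∅ for every such U.
  x = x93: opens ∋ x are {x93, x94, x95, x96, x97}; each meets A ∖ {x93}, so x IS a limit point.
  x = x94: open {x94} ∋ x has {x94} ∩ (A ∖ {x94}) = ∅, so x is NOT a limit point.
  x = x95: open {x95} ∋ x has {x95} ∩ (A ∖ {x95}) = ∅, so x is NOT a limit point.
  x = x96: open {x96} ∋ x has {x96} ∩ (A ∖ {x96}) = ∅, so x is NOT a limit point.
  x = x97: opens ∋ x are {x93, x94, x95, x96, x97}; each meets A ∖ {x97}, so x IS a limit point.
Collecting: A' = {x93, x97}.


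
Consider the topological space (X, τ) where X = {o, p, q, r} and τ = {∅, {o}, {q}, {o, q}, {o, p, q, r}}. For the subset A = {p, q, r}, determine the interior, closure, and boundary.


int(A) = {q}, cl(A) = {p, q, r}, ∂A = {p, r}.

Closed sets in (X, τ) are complements of opens:
  closed(X, τ) = {∅, {p, r}, {o, p, r}, {p, q, r}, {o, p, q, r}}.
int(A) = ⋃ {U ∈ τ : U ⊆ A}. Opens contained in A: ∅, {q}.
Taking the union of these: int(A) = {q}.
cl(A) = ⋂ {C closed : A ⊆ C}. Closed sets containing A: {p, q, r}, {o, p, q, r}.
Intersecting these: cl(A) = {p, q, r}.
∂A = cl(A) ∖ int(A) = {p, q, r} ∖ {q} = {p, r}.


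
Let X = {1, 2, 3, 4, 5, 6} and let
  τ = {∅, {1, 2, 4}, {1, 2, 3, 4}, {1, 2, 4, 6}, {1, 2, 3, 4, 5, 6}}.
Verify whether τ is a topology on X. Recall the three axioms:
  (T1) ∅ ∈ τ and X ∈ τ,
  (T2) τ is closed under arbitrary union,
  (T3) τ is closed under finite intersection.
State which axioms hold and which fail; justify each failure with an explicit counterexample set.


τ is NOT a topology on X.

Axiom (T1): ∅ ∈ τ? Yes; X ∈ τ? Yes.
Axiom (T2/T3): check pairwise unions and intersections of members of τ.
Counterexample for (T2): {1, 2, 3, 4} ∪ {1, 2, 4, 6} = {1, 2, 3, 4, 6} ∉ τ. Therefore τ is NOT a topology.


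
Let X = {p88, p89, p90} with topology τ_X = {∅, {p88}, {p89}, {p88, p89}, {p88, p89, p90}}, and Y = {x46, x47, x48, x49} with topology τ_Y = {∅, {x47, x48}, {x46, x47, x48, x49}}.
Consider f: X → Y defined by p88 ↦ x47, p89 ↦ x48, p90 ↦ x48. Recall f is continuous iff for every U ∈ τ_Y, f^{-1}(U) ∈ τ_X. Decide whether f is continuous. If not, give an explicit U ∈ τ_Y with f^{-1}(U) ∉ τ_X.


f IS continuous.

Compute f^{-1}(U) for each U ∈ τ_Y:
  U = ∅: f^{-1}(U) = ∅ ∈ τ_X ✓.
  U = {x47, x48}: f^{-1}(U) = {p88, p89, p90} ∈ τ_X ✓.
  U = {x46, x47, x48, x49}: f^{-1}(U) = {p88, p89, p90} ∈ τ_X ✓.
Every preimage lies in τ_X, so f IS continuous.


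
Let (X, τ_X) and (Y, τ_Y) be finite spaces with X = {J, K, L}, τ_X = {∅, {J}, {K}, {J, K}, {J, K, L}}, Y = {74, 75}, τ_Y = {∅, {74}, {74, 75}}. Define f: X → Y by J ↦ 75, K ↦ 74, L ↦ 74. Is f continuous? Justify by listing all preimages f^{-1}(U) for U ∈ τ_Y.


f is NOT continuous.

Compute f^{-1}(U) for each U ∈ τ_Y:
  U = ∅: f^{-1}(U) = ∅ ∈ τ_X ✓.
  U = {74}: f^{-1}(U) = {K, L} ∉ τ_X ✗.
  U = {74, 75}: f^{-1}(U) = {J, K, L} ∈ τ_X ✓.
Found U = {74} with f^{-1}(U) = {K, L} not in τ_X. Therefore f is NOT continuous.


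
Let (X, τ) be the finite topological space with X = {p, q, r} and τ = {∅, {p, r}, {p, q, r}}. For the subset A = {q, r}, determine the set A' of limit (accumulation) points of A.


A' = {p, q}

For each x ∈ X, list the open sets U ∈ τ with x ∈ U, then check whether U ∩ (A ∖ {x}) ≠ ∅ for every such U.
  x = p: opens ∋ x are {p, r}, {p, q, r}; each meets A ∖ {p}, so x IS a limit point.
  x = q: opens ∋ x are {p, q, r}; each meets A ∖ {q}, so x IS a limit point.
  x = r: open {p, r} ∋ x has {p, r} ∩ (A ∖ {r}) = ∅, so x is NOT a limit point.
Collecting: A' = {p, q}.


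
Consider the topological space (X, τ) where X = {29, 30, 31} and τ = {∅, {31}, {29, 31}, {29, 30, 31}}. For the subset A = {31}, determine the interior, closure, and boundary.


int(A) = {31}, cl(A) = {29, 30, 31}, ∂A = {29, 30}.

Closed sets in (X, τ) are complements of opens:
  closed(X, τ) = {∅, {30}, {29, 30}, {29, 30, 31}}.
int(A) = ⋃ {U ∈ τ : U ⊆ A}. Opens contained in A: ∅, {31}.
Taking the union of these: int(A) = {31}.
cl(A) = ⋂ {C closed : A ⊆ C}. Closed sets containing A: {29, 30, 31}.
Intersecting these: cl(A) = {29, 30, 31}.
∂A = cl(A) ∖ int(A) = {29, 30, 31} ∖ {31} = {29, 30}.


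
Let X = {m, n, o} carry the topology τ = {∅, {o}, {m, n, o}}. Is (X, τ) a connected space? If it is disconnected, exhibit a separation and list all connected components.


(X, τ) is connected.

Find clopen sets (U ∈ τ with X ∖ U ∈ τ):
  U = ∅, X ∖ U = {m, n, o} — both open, so U is clopen.
  U = {m, n, o}, X ∖ U = ∅ — both open, so U is clopen.
Only trivial clopens (∅ and X) exist, so (X, τ) is connected.
Compute connected components by grouping points that agree on all clopens:
  component: {m, n, o}


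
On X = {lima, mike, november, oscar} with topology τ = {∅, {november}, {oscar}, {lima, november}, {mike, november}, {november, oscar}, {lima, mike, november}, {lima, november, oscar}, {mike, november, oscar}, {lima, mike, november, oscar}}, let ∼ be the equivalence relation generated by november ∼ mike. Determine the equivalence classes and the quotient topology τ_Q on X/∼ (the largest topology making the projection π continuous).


X/∼ = {[lima], [mike=november], [oscar]}; |τ_Q| = 6.

Equivalence classes: [lima], [mike=november], [oscar].
Quotient map π: X → X/∼ sends lima ↦ [lima], mike ↦ [mike=november], november ↦ [mike=november], oscar ↦ [oscar].
For each subset V ⊆ X/∼, compute π^{-1}(V) ⊆ X and check whether π^{-1}(V) ∈ τ. V is open in τ_Q iff π^{-1}(V) ∈ τ.
  V = {}: π^{-1}(V) = ∅ ∈ τ ✓.
  V = {[lima]}: π^{-1}(V) = {lima} ∉ τ ✗.
  V = {[mike=november]}: π^{-1}(V) = {mike, november} ∈ τ ✓.
  V = {[lima], [mike=november]}: π^{-1}(V) = {lima, mike, november} ∈ τ ✓.
  V = {[oscar]}: π^{-1}(V) = {oscar} ∈ τ ✓.
  V = {[lima], [oscar]}: π^{-1}(V) = {lima, oscar} ∉ τ ✗.
  V = {[mike=november], [oscar]}: π^{-1}(V) = {mike, november, oscar} ∈ τ ✓.
  V = {[lima], [mike=november], [oscar]}: π^{-1}(V) = {lima, mike, november, oscar} ∈ τ ✓.
Open sets in the quotient: τ_Q = {{}, {[mike=november]}, {[lima], [mike=november]}, {[oscar]}, {[mike=november], [oscar]}, {[lima], [mike=november], [oscar]}} (6 elements).


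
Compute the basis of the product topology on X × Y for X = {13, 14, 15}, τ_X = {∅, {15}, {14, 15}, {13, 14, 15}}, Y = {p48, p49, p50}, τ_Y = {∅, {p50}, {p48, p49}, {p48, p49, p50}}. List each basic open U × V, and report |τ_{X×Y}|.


Basis B = {∅ × ∅, {15} × {p50}, {14, 15} × {p50}, {15} × {p48, p49}, {13, 14, 15} × {p50}, {15} × {p48, p49, p50}, {14, 15} × {p48, p49}, {13, 14, 15} × {p48, p49}, {14, 15} × {p48, p49, p50}, {13, 14, 15} × {p48, p49, p50}}; |τ_{X×Y}| = 16.

Enumerate products U × V with U ∈ τ_X, V ∈ τ_Y (deduplicated):
  ∅ × ∅ = {} (∅)
  {15} × {p50} = {(15,p50)}
  {14, 15} × {p50} = {(14,p50), (15,p50)}
  {15} × {p48, p49} = {(15,p48), (15,p49)}
  {13, 14, 15} × {p50} = {(13,p50), (14,p50), (15,p50)}
  {15} × {p48, p49, p50} = {(15,p48), (15,p49), (15,p50)}
  {14, 15} × {p48, p49} = {(14,p48), (14,p49), (15,p48), (15,p49)}
  {13, 14, 15} × {p48, p49} = {(13,p48), (13,p49), (14,p48), (14,p49), (15,p48), (15,p49)}
  {14, 15} × {p48, p49, p50} = {(14,p48), (14,p49), (14,p50), (15,p48), (15,p49), (15,p50)}
  {13, 14, 15} × {p48, p49, p50} = {(13,p48), (13,p49), (13,p50), (14,p48), (14,p49), (14,p50), (15,p48), (15,p49), (15,p50)}
These 10 distinct sets form the basis B.
Close under arbitrary unions to get τ_{X×Y}; counting gives |τ_{X×Y}| = 16.


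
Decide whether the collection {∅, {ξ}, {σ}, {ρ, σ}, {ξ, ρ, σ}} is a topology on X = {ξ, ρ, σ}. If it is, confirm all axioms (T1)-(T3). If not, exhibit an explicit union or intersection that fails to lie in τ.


τ is NOT a topology on X.

Axiom (T1): ∅ ∈ τ? Yes; X ∈ τ? Yes.
Axiom (T2/T3): check pairwise unions and intersections of members of τ.
Counterexample for (T2): {ξ} ∪ {σ} = {ξ, σ} ∉ τ. Therefore τ is NOT a topology.


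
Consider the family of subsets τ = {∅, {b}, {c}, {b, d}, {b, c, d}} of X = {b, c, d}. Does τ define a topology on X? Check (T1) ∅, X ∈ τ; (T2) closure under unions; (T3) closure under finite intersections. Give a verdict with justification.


τ is NOT a topology on X.

Axiom (T1): ∅ ∈ τ? Yes; X ∈ τ? Yes.
Axiom (T2/T3): check pairwise unions and intersections of members of τ.
Counterexample for (T2): {b} ∪ {c} = {b, c} ∉ τ. Therefore τ is NOT a topology.


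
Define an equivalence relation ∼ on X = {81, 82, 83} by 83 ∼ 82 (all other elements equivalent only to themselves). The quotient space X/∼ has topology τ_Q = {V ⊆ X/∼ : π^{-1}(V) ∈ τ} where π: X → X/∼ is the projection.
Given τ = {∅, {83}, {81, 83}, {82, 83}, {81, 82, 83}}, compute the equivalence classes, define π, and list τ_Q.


X/∼ = {[81], [82=83]}; |τ_Q| = 3.

Equivalence classes: [81], [82=83].
Quotient map π: X → X/∼ sends 81 ↦ [81], 82 ↦ [82=83], 83 ↦ [82=83].
For each subset V ⊆ X/∼, compute π^{-1}(V) ⊆ X and check whether π^{-1}(V) ∈ τ. V is open in τ_Q iff π^{-1}(V) ∈ τ.
  V = {}: π^{-1}(V) = ∅ ∈ τ ✓.
  V = {[81]}: π^{-1}(V) = {81} ∉ τ ✗.
  V = {[82=83]}: π^{-1}(V) = {82, 83} ∈ τ ✓.
  V = {[81], [82=83]}: π^{-1}(V) = {81, 82, 83} ∈ τ ✓.
Open sets in the quotient: τ_Q = {{}, {[82=83]}, {[81], [82=83]}} (3 elements).


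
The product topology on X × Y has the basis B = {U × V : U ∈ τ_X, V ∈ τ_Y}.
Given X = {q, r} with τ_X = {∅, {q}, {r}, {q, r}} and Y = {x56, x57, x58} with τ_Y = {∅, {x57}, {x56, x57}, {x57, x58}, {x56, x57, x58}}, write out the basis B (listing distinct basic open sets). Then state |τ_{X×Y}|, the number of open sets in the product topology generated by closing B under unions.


Basis B = {∅ × ∅, {q} × {x57}, {r} × {x57}, {q} × {x56, x57}, {q} × {x57, x58}, {q, r} × {x57}, {r} × {x56, x57}, {r} × {x57, x58}, {q} × {x56, x57, x58}, {r} × {x56, x57, x58}, {q, r} × {x56, x57}, {q, r} × {x57, x58}, {q, r} × {x56, x57, x58}}; |τ_{X×Y}| = 25.

Enumerate products U × V with U ∈ τ_X, V ∈ τ_Y (deduplicated):
  ∅ × ∅ = {} (∅)
  {q} × {x57} = {(q,x57)}
  {r} × {x57} = {(r,x57)}
  {q} × {x56, x57} = {(q,x56), (q,x57)}
  {q} × {x57, x58} = {(q,x57), (q,x58)}
  {q, r} × {x57} = {(q,x57), (r,x57)}
  {r} × {x56, x57} = {(r,x56), (r,x57)}
  {r} × {x57, x58} = {(r,x57), (r,x58)}
  {q} × {x56, x57, x58} = {(q,x56), (q,x57), (q,x58)}
  {r} × {x56, x57, x58} = {(r,x56), (r,x57), (r,x58)}
  {q, r} × {x56, x57} = {(q,x56), (q,x57), (r,x56), (r,x57)}
  {q, r} × {x57, x58} = {(q,x57), (q,x58), (r,x57), (r,x58)}
  {q, r} × {x56, x57, x58} = {(q,x56), (q,x57), (q,x58), (r,x56), (r,x57), (r,x58)}
These 13 distinct sets form the basis B.
Close under arbitrary unions to get τ_{X×Y}; counting gives |τ_{X×Y}| = 25.


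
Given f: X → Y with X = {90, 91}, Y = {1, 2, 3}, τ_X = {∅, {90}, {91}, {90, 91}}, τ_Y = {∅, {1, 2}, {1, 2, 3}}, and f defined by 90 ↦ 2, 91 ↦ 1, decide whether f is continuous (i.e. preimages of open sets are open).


f IS continuous.

Compute f^{-1}(U) for each U ∈ τ_Y:
  U = ∅: f^{-1}(U) = ∅ ∈ τ_X ✓.
  U = {1, 2}: f^{-1}(U) = {90, 91} ∈ τ_X ✓.
  U = {1, 2, 3}: f^{-1}(U) = {90, 91} ∈ τ_X ✓.
Every preimage lies in τ_X, so f IS continuous.


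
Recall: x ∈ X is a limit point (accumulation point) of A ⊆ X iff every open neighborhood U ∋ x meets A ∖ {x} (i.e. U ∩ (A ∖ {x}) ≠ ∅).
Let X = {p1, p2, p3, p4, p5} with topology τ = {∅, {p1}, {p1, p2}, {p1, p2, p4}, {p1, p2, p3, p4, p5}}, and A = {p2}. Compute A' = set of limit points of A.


A' = {p3, p4, p5}

For each x ∈ X, list the open sets U ∈ τ with x ∈ U, then check whether U ∩ (A ∖ {x}) ≠ ∅ for every such U.
  x = p1: open {p1} ∋ x has {p1} ∩ (A ∖ {p1}) = ∅, so x is NOT a limit point.
  x = p2: open {p1, p2} ∋ x has {p1, p2} ∩ (A ∖ {p2}) = ∅, so x is NOT a limit point.
  x = p3: opens ∋ x are {p1, p2, p3, p4, p5}; each meets A ∖ {p3}, so x IS a limit point.
  x = p4: opens ∋ x are {p1, p2, p4}, {p1, p2, p3, p4, p5}; each meets A ∖ {p4}, so x IS a limit point.
  x = p5: opens ∋ x are {p1, p2, p3, p4, p5}; each meets A ∖ {p5}, so x IS a limit point.
Collecting: A' = {p3, p4, p5}.


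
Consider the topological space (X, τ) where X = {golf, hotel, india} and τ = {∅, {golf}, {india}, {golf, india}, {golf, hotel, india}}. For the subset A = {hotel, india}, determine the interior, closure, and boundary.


int(A) = {india}, cl(A) = {hotel, india}, ∂A = {hotel}.

Closed sets in (X, τ) are complements of opens:
  closed(X, τ) = {∅, {hotel}, {golf, hotel}, {hotel, india}, {golf, hotel, india}}.
int(A) = ⋃ {U ∈ τ : U ⊆ A}. Opens contained in A: ∅, {india}.
Taking the union of these: int(A) = {india}.
cl(A) = ⋂ {C closed : A ⊆ C}. Closed sets containing A: {hotel, india}, {golf, hotel, india}.
Intersecting these: cl(A) = {hotel, india}.
∂A = cl(A) ∖ int(A) = {hotel, india} ∖ {india} = {hotel}.


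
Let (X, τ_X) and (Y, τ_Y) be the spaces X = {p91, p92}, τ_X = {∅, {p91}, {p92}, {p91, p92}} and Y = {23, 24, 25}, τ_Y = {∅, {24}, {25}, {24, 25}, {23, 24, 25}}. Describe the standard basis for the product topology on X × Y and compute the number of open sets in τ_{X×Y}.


Basis B = {∅ × ∅, {p91} × {24}, {p91} × {25}, {p92} × {24}, {p92} × {25}, {p91} × {24, 25}, {p91, p92} × {24}, {p91, p92} × {25}, {p92} × {24, 25}, {p91} × {23, 24, 25}, {p92} × {23, 24, 25}, {p91, p92} × {24, 25}, {p91, p92} × {23, 24, 25}}; |τ_{X×Y}| = 25.

Enumerate products U × V with U ∈ τ_X, V ∈ τ_Y (deduplicated):
  ∅ × ∅ = {} (∅)
  {p91} × {24} = {(p91,24)}
  {p91} × {25} = {(p91,25)}
  {p92} × {24} = {(p92,24)}
  {p92} × {25} = {(p92,25)}
  {p91} × {24, 25} = {(p91,24), (p91,25)}
  {p91, p92} × {24} = {(p91,24), (p92,24)}
  {p91, p92} × {25} = {(p91,25), (p92,25)}
  {p92} × {24, 25} = {(p92,24), (p92,25)}
  {p91} × {23, 24, 25} = {(p91,23), (p91,24), (p91,25)}
  {p92} × {23, 24, 25} = {(p92,23), (p92,24), (p92,25)}
  {p91, p92} × {24, 25} = {(p91,24), (p91,25), (p92,24), (p92,25)}
  {p91, p92} × {23, 24, 25} = {(p91,23), (p91,24), (p91,25), (p92,23), (p92,24), (p92,25)}
These 13 distinct sets form the basis B.
Close under arbitrary unions to get τ_{X×Y}; counting gives |τ_{X×Y}| = 25.


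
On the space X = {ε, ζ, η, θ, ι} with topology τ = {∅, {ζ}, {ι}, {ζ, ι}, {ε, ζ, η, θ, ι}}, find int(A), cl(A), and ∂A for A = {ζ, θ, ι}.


int(A) = {ζ, ι}, cl(A) = {ε, ζ, η, θ, ι}, ∂A = {ε, η, θ}.

Closed sets in (X, τ) are complements of opens:
  closed(X, τ) = {∅, {ε, η, θ}, {ε, ζ, η, θ}, {ε, η, θ, ι}, {ε, ζ, η, θ, ι}}.
int(A) = ⋃ {U ∈ τ : U ⊆ A}. Opens contained in A: ∅, {ζ}, {ι}, {ζ, ι}.
Taking the union of these: int(A) = {ζ, ι}.
cl(A) = ⋂ {C closed : A ⊆ C}. Closed sets containing A: {ε, ζ, η, θ, ι}.
Intersecting these: cl(A) = {ε, ζ, η, θ, ι}.
∂A = cl(A) ∖ int(A) = {ε, ζ, η, θ, ι} ∖ {ζ, ι} = {ε, η, θ}.


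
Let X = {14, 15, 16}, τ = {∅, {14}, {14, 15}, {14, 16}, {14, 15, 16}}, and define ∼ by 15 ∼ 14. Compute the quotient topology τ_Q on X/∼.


X/∼ = {[14=15], [16]}; |τ_Q| = 3.

Equivalence classes: [14=15], [16].
Quotient map π: X → X/∼ sends 14 ↦ [14=15], 15 ↦ [14=15], 16 ↦ [16].
For each subset V ⊆ X/∼, compute π^{-1}(V) ⊆ X and check whether π^{-1}(V) ∈ τ. V is open in τ_Q iff π^{-1}(V) ∈ τ.
  V = {}: π^{-1}(V) = ∅ ∈ τ ✓.
  V = {[14=15]}: π^{-1}(V) = {14, 15} ∈ τ ✓.
  V = {[16]}: π^{-1}(V) = {16} ∉ τ ✗.
  V = {[14=15], [16]}: π^{-1}(V) = {14, 15, 16} ∈ τ ✓.
Open sets in the quotient: τ_Q = {{}, {[14=15]}, {[14=15], [16]}} (3 elements).


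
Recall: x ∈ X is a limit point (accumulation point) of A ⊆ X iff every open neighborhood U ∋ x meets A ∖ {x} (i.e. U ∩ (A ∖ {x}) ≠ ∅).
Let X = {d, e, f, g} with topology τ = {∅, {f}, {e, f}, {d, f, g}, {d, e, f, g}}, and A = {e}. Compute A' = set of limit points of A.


A' = ∅

For each x ∈ X, list the open sets U ∈ τ with x ∈ U, then check whether U ∩ (A ∖ {x}) ≠ ∅ for every such U.
  x = d: open {d, f, g} ∋ x has {d, f, g} ∩ (A ∖ {d}) = ∅, so x is NOT a limit point.
  x = e: open {e, f} ∋ x has {e, f} ∩ (A ∖ {e}) = ∅, so x is NOT a limit point.
  x = f: open {f} ∋ x has {f} ∩ (A ∖ {f}) = ∅, so x is NOT a limit point.
  x = g: open {d, f, g} ∋ x has {d, f, g} ∩ (A ∖ {g}) = ∅, so x is NOT a limit point.
Collecting: A' = ∅.


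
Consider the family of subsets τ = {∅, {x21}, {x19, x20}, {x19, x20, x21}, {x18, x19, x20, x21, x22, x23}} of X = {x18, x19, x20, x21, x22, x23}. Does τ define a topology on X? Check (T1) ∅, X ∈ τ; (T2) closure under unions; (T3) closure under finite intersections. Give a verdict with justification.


τ IS a topology on X.

Axiom (T1): ∅ ∈ τ? Yes; X ∈ τ? Yes.
Axiom (T2/T3): check pairwise unions and intersections of members of τ.
All pairwise intersections and unions checked — each lies in τ. Therefore τ satisfies (T1), (T2), (T3): it IS a topology on X.


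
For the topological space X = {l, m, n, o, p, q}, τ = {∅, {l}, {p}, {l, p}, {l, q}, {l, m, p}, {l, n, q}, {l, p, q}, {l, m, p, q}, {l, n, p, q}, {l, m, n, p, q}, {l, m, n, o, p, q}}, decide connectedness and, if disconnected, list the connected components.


(X, τ) is connected.

Find clopen sets (U ∈ τ with X ∖ U ∈ τ):
  U = ∅, X ∖ U = {l, m, n, o, p, q} — both open, so U is clopen.
  U = {l, m, n, o, p, q}, X ∖ U = ∅ — both open, so U is clopen.
Only trivial clopens (∅ and X) exist, so (X, τ) is connected.
Compute connected components by grouping points that agree on all clopens:
  component: {l, m, n, o, p, q}


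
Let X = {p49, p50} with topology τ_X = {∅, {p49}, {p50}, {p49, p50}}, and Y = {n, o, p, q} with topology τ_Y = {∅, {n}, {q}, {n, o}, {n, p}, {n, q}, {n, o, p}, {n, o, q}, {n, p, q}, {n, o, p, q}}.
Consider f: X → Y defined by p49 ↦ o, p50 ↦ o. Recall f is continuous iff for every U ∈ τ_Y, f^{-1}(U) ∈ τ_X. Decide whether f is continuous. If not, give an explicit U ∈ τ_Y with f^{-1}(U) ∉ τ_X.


f IS continuous.

Compute f^{-1}(U) for each U ∈ τ_Y:
  U = ∅: f^{-1}(U) = ∅ ∈ τ_X ✓.
  U = {n}: f^{-1}(U) = ∅ ∈ τ_X ✓.
  U = {q}: f^{-1}(U) = ∅ ∈ τ_X ✓.
  U = {n, o}: f^{-1}(U) = {p49, p50} ∈ τ_X ✓.
  U = {n, p}: f^{-1}(U) = ∅ ∈ τ_X ✓.
  U = {n, q}: f^{-1}(U) = ∅ ∈ τ_X ✓.
  U = {n, o, p}: f^{-1}(U) = {p49, p50} ∈ τ_X ✓.
  U = {n, o, q}: f^{-1}(U) = {p49, p50} ∈ τ_X ✓.
  U = {n, p, q}: f^{-1}(U) = ∅ ∈ τ_X ✓.
  U = {n, o, p, q}: f^{-1}(U) = {p49, p50} ∈ τ_X ✓.
Every preimage lies in τ_X, so f IS continuous.


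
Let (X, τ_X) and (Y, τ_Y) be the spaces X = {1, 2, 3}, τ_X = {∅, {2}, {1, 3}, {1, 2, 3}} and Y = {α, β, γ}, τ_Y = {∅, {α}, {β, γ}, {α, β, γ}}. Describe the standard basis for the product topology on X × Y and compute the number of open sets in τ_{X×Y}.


Basis B = {∅ × ∅, {2} × {α}, {1, 3} × {α}, {2} × {β, γ}, {1, 2, 3} × {α}, {2} × {α, β, γ}, {1, 3} × {β, γ}, {1, 3} × {α, β, γ}, {1, 2, 3} × {β, γ}, {1, 2, 3} × {α, β, γ}}; |τ_{X×Y}| = 16.

Enumerate products U × V with U ∈ τ_X, V ∈ τ_Y (deduplicated):
  ∅ × ∅ = {} (∅)
  {2} × {α} = {(2,α)}
  {1, 3} × {α} = {(1,α), (3,α)}
  {2} × {β, γ} = {(2,β), (2,γ)}
  {1, 2, 3} × {α} = {(1,α), (2,α), (3,α)}
  {2} × {α, β, γ} = {(2,α), (2,β), (2,γ)}
  {1, 3} × {β, γ} = {(1,β), (1,γ), (3,β), (3,γ)}
  {1, 3} × {α, β, γ} = {(1,α), (1,β), (1,γ), (3,α), (3,β), (3,γ)}
  {1, 2, 3} × {β, γ} = {(1,β), (1,γ), (2,β), (2,γ), (3,β), (3,γ)}
  {1, 2, 3} × {α, β, γ} = {(1,α), (1,β), (1,γ), (2,α), (2,β), (2,γ), (3,α), (3,β), (3,γ)}
These 10 distinct sets form the basis B.
Close under arbitrary unions to get τ_{X×Y}; counting gives |τ_{X×Y}| = 16.


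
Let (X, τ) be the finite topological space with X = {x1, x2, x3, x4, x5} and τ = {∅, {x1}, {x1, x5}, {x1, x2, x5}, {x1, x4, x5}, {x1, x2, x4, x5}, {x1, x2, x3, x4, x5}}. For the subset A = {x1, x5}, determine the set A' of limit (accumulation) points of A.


A' = {x2, x3, x4, x5}

For each x ∈ X, list the open sets U ∈ τ with x ∈ U, then check whether U ∩ (A ∖ {x}) ≠ ∅ for every such U.
  x = x1: open {x1} ∋ x has {x1} ∩ (A ∖ {x1}) = ∅, so x is NOT a limit point.
  x = x2: opens ∋ x are {x1, x2, x5}, {x1, x2, x4, x5}, {x1, x2, x3, x4, x5}; each meets A ∖ {x2}, so x IS a limit point.
  x = x3: opens ∋ x are {x1, x2, x3, x4, x5}; each meets A ∖ {x3}, so x IS a limit point.
  x = x4: opens ∋ x are {x1, x4, x5}, {x1, x2, x4, x5}, {x1, x2, x3, x4, x5}; each meets A ∖ {x4}, so x IS a limit point.
  x = x5: opens ∋ x are {x1, x5}, {x1, x2, x5}, {x1, x4, x5}, {x1, x2, x4, x5}, {x1, x2, x3, x4, x5}; each meets A ∖ {x5}, so x IS a limit point.
Collecting: A' = {x2, x3, x4, x5}.


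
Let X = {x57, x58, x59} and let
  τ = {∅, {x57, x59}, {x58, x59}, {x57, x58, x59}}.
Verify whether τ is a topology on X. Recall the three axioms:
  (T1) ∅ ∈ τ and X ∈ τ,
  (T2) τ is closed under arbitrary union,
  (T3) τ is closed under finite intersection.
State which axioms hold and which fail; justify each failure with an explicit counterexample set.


τ is NOT a topology on X.

Axiom (T1): ∅ ∈ τ? Yes; X ∈ τ? Yes.
Axiom (T2/T3): check pairwise unions and intersections of members of τ.
Counterexample for (T3): {x57, x59} ∩ {x58, x59} = {x59} ∉ τ. Therefore τ is NOT a topology.


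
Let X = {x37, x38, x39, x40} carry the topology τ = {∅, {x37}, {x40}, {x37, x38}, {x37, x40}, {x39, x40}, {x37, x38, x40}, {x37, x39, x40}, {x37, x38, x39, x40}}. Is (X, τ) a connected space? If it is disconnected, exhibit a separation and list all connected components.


(X, τ) is disconnected; components = [{x37, x38}, {x39, x40}].

Find clopen sets (U ∈ τ with X ∖ U ∈ τ):
  U = ∅, X ∖ U = {x37, x38, x39, x40} — both open, so U is clopen.
  U = {x37, x38}, X ∖ U = {x39, x40} — both open, so U is clopen.
  U = {x39, x40}, X ∖ U = {x37, x38} — both open, so U is clopen.
  U = {x37, x38, x39, x40}, X ∖ U = ∅ — both open, so U is clopen.
Nontrivial clopen(s) exist: e.g. {x37, x38}. So (X, τ) is disconnected.
Compute connected components by grouping points that agree on all clopens:
  component: {x37, x38}
  component: {x39, x40}


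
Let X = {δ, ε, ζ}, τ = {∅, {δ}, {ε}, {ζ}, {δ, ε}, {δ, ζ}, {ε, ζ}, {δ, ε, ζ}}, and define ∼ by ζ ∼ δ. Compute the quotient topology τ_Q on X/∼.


X/∼ = {[δ=ζ], [ε]}; |τ_Q| = 4.

Equivalence classes: [δ=ζ], [ε].
Quotient map π: X → X/∼ sends δ ↦ [δ=ζ], ε ↦ [ε], ζ ↦ [δ=ζ].
For each subset V ⊆ X/∼, compute π^{-1}(V) ⊆ X and check whether π^{-1}(V) ∈ τ. V is open in τ_Q iff π^{-1}(V) ∈ τ.
  V = {}: π^{-1}(V) = ∅ ∈ τ ✓.
  V = {[δ=ζ]}: π^{-1}(V) = {δ, ζ} ∈ τ ✓.
  V = {[ε]}: π^{-1}(V) = {ε} ∈ τ ✓.
  V = {[δ=ζ], [ε]}: π^{-1}(V) = {δ, ε, ζ} ∈ τ ✓.
Open sets in the quotient: τ_Q = {{}, {[δ=ζ]}, {[ε]}, {[δ=ζ], [ε]}} (4 elements).


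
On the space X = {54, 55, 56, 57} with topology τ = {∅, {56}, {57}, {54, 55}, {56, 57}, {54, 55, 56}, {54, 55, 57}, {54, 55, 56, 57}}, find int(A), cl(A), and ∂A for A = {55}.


int(A) = ∅, cl(A) = {54, 55}, ∂A = {54, 55}.

Closed sets in (X, τ) are complements of opens:
  closed(X, τ) = {∅, {56}, {57}, {54, 55}, {56, 57}, {54, 55, 56}, {54, 55, 57}, {54, 55, 56, 57}}.
int(A) = ⋃ {U ∈ τ : U ⊆ A}. Opens contained in A: ∅.
Taking the union of these: int(A) = ∅.
cl(A) = ⋂ {C closed : A ⊆ C}. Closed sets containing A: {54, 55}, {54, 55, 56}, {54, 55, 57}, {54, 55, 56, 57}.
Intersecting these: cl(A) = {54, 55}.
∂A = cl(A) ∖ int(A) = {54, 55} ∖ ∅ = {54, 55}.


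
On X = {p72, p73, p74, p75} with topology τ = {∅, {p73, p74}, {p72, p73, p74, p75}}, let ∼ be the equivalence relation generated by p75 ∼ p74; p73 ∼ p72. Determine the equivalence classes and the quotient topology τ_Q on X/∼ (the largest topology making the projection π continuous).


X/∼ = {[p72=p73], [p74=p75]}; |τ_Q| = 2.

Equivalence classes: [p72=p73], [p74=p75].
Quotient map π: X → X/∼ sends p72 ↦ [p72=p73], p73 ↦ [p72=p73], p74 ↦ [p74=p75], p75 ↦ [p74=p75].
For each subset V ⊆ X/∼, compute π^{-1}(V) ⊆ X and check whether π^{-1}(V) ∈ τ. V is open in τ_Q iff π^{-1}(V) ∈ τ.
  V = {}: π^{-1}(V) = ∅ ∈ τ ✓.
  V = {[p72=p73]}: π^{-1}(V) = {p72, p73} ∉ τ ✗.
  V = {[p74=p75]}: π^{-1}(V) = {p74, p75} ∉ τ ✗.
  V = {[p72=p73], [p74=p75]}: π^{-1}(V) = {p72, p73, p74, p75} ∈ τ ✓.
Open sets in the quotient: τ_Q = {{}, {[p72=p73], [p74=p75]}} (2 elements).


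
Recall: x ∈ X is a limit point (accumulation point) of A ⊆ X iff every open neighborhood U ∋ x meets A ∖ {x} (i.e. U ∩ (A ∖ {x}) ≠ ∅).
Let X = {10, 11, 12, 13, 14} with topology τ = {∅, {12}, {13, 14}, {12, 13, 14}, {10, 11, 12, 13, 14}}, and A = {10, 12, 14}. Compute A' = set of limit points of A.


A' = {10, 11, 13}

For each x ∈ X, list the open sets U ∈ τ with x ∈ U, then check whether U ∩ (A ∖ {x}) ≠ ∅ for every such U.
  x = 10: opens ∋ x are {10, 11, 12, 13, 14}; each meets A ∖ {10}, so x IS a limit point.
  x = 11: opens ∋ x are {10, 11, 12, 13, 14}; each meets A ∖ {11}, so x IS a limit point.
  x = 12: open {12} ∋ x has {12} ∩ (A ∖ {12}) = ∅, so x is NOT a limit point.
  x = 13: opens ∋ x are {13, 14}, {12, 13, 14}, {10, 11, 12, 13, 14}; each meets A ∖ {13}, so x IS a limit point.
  x = 14: open {13, 14} ∋ x has {13, 14} ∩ (A ∖ {14}) = ∅, so x is NOT a limit point.
Collecting: A' = {10, 11, 13}.


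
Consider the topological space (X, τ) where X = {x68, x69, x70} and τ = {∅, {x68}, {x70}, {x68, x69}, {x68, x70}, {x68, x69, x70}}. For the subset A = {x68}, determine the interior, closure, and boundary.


int(A) = {x68}, cl(A) = {x68, x69}, ∂A = {x69}.

Closed sets in (X, τ) are complements of opens:
  closed(X, τ) = {∅, {x69}, {x70}, {x68, x69}, {x69, x70}, {x68, x69, x70}}.
int(A) = ⋃ {U ∈ τ : U ⊆ A}. Opens contained in A: ∅, {x68}.
Taking the union of these: int(A) = {x68}.
cl(A) = ⋂ {C closed : A ⊆ C}. Closed sets containing A: {x68, x69}, {x68, x69, x70}.
Intersecting these: cl(A) = {x68, x69}.
∂A = cl(A) ∖ int(A) = {x68, x69} ∖ {x68} = {x69}.


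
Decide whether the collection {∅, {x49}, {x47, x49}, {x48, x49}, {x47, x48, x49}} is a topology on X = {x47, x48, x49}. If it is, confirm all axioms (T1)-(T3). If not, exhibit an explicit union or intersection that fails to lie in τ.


τ IS a topology on X.

Axiom (T1): ∅ ∈ τ? Yes; X ∈ τ? Yes.
Axiom (T2/T3): check pairwise unions and intersections of members of τ.
All pairwise intersections and unions checked — each lies in τ. Therefore τ satisfies (T1), (T2), (T3): it IS a topology on X.


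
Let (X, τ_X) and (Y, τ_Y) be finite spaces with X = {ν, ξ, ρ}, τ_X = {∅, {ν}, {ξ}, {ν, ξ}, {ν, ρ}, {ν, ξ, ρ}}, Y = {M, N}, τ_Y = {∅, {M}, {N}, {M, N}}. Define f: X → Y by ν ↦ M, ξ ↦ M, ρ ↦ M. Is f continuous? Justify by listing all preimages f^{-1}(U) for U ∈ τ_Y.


f IS continuous.

Compute f^{-1}(U) for each U ∈ τ_Y:
  U = ∅: f^{-1}(U) = ∅ ∈ τ_X ✓.
  U = {M}: f^{-1}(U) = {ν, ξ, ρ} ∈ τ_X ✓.
  U = {N}: f^{-1}(U) = ∅ ∈ τ_X ✓.
  U = {M, N}: f^{-1}(U) = {ν, ξ, ρ} ∈ τ_X ✓.
Every preimage lies in τ_X, so f IS continuous.


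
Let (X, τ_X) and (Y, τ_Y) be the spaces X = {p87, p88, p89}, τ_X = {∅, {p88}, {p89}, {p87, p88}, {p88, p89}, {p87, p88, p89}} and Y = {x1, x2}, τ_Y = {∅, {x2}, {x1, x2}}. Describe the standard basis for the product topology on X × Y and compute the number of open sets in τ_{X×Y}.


Basis B = {∅ × ∅, {p88} × {x2}, {p89} × {x2}, {p87, p88} × {x2}, {p88} × {x1, x2}, {p88, p89} × {x2}, {p89} × {x1, x2}, {p87, p88, p89} × {x2}, {p87, p88} × {x1, x2}, {p88, p89} × {x1, x2}, {p87, p88, p89} × {x1, x2}}; |τ_{X×Y}| = 18.

Enumerate products U × V with U ∈ τ_X, V ∈ τ_Y (deduplicated):
  ∅ × ∅ = {} (∅)
  {p88} × {x2} = {(p88,x2)}
  {p89} × {x2} = {(p89,x2)}
  {p87, p88} × {x2} = {(p87,x2), (p88,x2)}
  {p88} × {x1, x2} = {(p88,x1), (p88,x2)}
  {p88, p89} × {x2} = {(p88,x2), (p89,x2)}
  {p89} × {x1, x2} = {(p89,x1), (p89,x2)}
  {p87, p88, p89} × {x2} = {(p87,x2), (p88,x2), (p89,x2)}
  {p87, p88} × {x1, x2} = {(p87,x1), (p87,x2), (p88,x1), (p88,x2)}
  {p88, p89} × {x1, x2} = {(p88,x1), (p88,x2), (p89,x1), (p89,x2)}
  {p87, p88, p89} × {x1, x2} = {(p87,x1), (p87,x2), (p88,x1), (p88,x2), (p89,x1), (p89,x2)}
These 11 distinct sets form the basis B.
Close under arbitrary unions to get τ_{X×Y}; counting gives |τ_{X×Y}| = 18.


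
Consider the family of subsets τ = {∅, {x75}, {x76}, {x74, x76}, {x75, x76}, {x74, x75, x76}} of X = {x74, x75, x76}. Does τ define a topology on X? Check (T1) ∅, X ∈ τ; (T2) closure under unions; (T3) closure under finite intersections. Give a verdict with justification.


τ IS a topology on X.

Axiom (T1): ∅ ∈ τ? Yes; X ∈ τ? Yes.
Axiom (T2/T3): check pairwise unions and intersections of members of τ.
All pairwise intersections and unions checked — each lies in τ. Therefore τ satisfies (T1), (T2), (T3): it IS a topology on X.


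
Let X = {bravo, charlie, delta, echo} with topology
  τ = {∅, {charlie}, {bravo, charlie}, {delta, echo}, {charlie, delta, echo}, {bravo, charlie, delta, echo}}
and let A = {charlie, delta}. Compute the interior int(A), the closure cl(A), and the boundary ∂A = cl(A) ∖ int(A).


int(A) = {charlie}, cl(A) = {bravo, charlie, delta, echo}, ∂A = {bravo, delta, echo}.

Closed sets in (X, τ) are complements of opens:
  closed(X, τ) = {∅, {bravo}, {bravo, charlie}, {delta, echo}, {bravo, delta, echo}, {bravo, charlie, delta, echo}}.
int(A) = ⋃ {U ∈ τ : U ⊆ A}. Opens contained in A: ∅, {charlie}.
Taking the union of these: int(A) = {charlie}.
cl(A) = ⋂ {C closed : A ⊆ C}. Closed sets containing A: {bravo, charlie, delta, echo}.
Intersecting these: cl(A) = {bravo, charlie, delta, echo}.
∂A = cl(A) ∖ int(A) = {bravo, charlie, delta, echo} ∖ {charlie} = {bravo, delta, echo}.


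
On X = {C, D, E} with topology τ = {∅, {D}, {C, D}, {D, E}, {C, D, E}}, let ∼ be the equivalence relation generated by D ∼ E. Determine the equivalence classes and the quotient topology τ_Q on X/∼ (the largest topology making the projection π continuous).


X/∼ = {[C], [D=E]}; |τ_Q| = 3.

Equivalence classes: [C], [D=E].
Quotient map π: X → X/∼ sends C ↦ [C], D ↦ [D=E], E ↦ [D=E].
For each subset V ⊆ X/∼, compute π^{-1}(V) ⊆ X and check whether π^{-1}(V) ∈ τ. V is open in τ_Q iff π^{-1}(V) ∈ τ.
  V = {}: π^{-1}(V) = ∅ ∈ τ ✓.
  V = {[C]}: π^{-1}(V) = {C} ∉ τ ✗.
  V = {[D=E]}: π^{-1}(V) = {D, E} ∈ τ ✓.
  V = {[C], [D=E]}: π^{-1}(V) = {C, D, E} ∈ τ ✓.
Open sets in the quotient: τ_Q = {{}, {[D=E]}, {[C], [D=E]}} (3 elements).


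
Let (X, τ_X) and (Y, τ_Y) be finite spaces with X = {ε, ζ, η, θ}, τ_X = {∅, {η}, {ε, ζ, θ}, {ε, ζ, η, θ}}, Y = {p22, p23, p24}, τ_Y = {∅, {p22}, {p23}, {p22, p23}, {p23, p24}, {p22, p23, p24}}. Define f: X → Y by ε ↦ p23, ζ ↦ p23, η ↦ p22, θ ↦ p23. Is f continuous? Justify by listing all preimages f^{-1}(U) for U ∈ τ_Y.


f IS continuous.

Compute f^{-1}(U) for each U ∈ τ_Y:
  U = ∅: f^{-1}(U) = ∅ ∈ τ_X ✓.
  U = {p22}: f^{-1}(U) = {η} ∈ τ_X ✓.
  U = {p23}: f^{-1}(U) = {ε, ζ, θ} ∈ τ_X ✓.
  U = {p22, p23}: f^{-1}(U) = {ε, ζ, η, θ} ∈ τ_X ✓.
  U = {p23, p24}: f^{-1}(U) = {ε, ζ, θ} ∈ τ_X ✓.
  U = {p22, p23, p24}: f^{-1}(U) = {ε, ζ, η, θ} ∈ τ_X ✓.
Every preimage lies in τ_X, so f IS continuous.


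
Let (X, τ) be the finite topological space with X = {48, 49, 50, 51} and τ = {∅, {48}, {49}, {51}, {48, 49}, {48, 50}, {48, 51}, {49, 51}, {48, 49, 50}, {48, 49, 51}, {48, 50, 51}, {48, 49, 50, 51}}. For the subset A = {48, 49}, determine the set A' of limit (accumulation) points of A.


A' = {50}

For each x ∈ X, list the open sets U ∈ τ with x ∈ U, then check whether U ∩ (A ∖ {x}) ≠ ∅ for every such U.
  x = 48: open {48} ∋ x has {48} ∩ (A ∖ {48}) = ∅, so x is NOT a limit point.
  x = 49: open {49} ∋ x has {49} ∩ (A ∖ {49}) = ∅, so x is NOT a limit point.
  x = 50: opens ∋ x are {48, 50}, {48, 49, 50}, {48, 50, 51}, {48, 49, 50, 51}; each meets A ∖ {50}, so x IS a limit point.
  x = 51: open {51} ∋ x has {51} ∩ (A ∖ {51}) = ∅, so x is NOT a limit point.
Collecting: A' = {50}.


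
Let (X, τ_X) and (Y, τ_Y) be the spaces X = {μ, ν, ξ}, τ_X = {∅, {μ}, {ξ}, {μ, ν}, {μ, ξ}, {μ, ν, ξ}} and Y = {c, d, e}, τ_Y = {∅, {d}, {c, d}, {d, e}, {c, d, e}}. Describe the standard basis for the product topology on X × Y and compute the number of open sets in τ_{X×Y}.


Basis B = {∅ × ∅, {μ} × {d}, {ξ} × {d}, {μ} × {c, d}, {μ} × {d, e}, {μ, ν} × {d}, {μ, ξ} × {d}, {ξ} × {c, d}, {ξ} × {d, e}, {μ} × {c, d, e}, {μ, ν, ξ} × {d}, {ξ} × {c, d, e}, {μ, ν} × {c, d}, {μ, ξ} × {c, d}, {μ, ν} × {d, e}, {μ, ξ} × {d, e}, {μ, ν} × {c, d, e}, {μ, ξ} × {c, d, e}, {μ, ν, ξ} × {c, d}, {μ, ν, ξ} × {d, e}, {μ, ν, ξ} × {c, d, e}}; |τ_{X×Y}| = 70.

Enumerate products U × V with U ∈ τ_X, V ∈ τ_Y (deduplicated):
  ∅ × ∅ = {} (∅)
  {μ} × {d} = {(μ,d)}
  {ξ} × {d} = {(ξ,d)}
  {μ} × {c, d} = {(μ,c), (μ,d)}
  {μ} × {d, e} = {(μ,d), (μ,e)}
  {μ, ν} × {d} = {(μ,d), (ν,d)}
  {μ, ξ} × {d} = {(μ,d), (ξ,d)}
  {ξ} × {c, d} = {(ξ,c), (ξ,d)}
  {ξ} × {d, e} = {(ξ,d), (ξ,e)}
  {μ} × {c, d, e} = {(μ,c), (μ,d), (μ,e)}
  {μ, ν, ξ} × {d} = {(μ,d), (ν,d), (ξ,d)}
  {ξ} × {c, d, e} = {(ξ,c), (ξ,d), (ξ,e)}
  {μ, ν} × {c, d} = {(μ,c), (μ,d), (ν,c), (ν,d)}
  {μ, ξ} × {c, d} = {(μ,c), (μ,d), (ξ,c), (ξ,d)}
  {μ, ν} × {d, e} = {(μ,d), (μ,e), (ν,d), (ν,e)}
  {μ, ξ} × {d, e} = {(μ,d), (μ,e), (ξ,d), (ξ,e)}
  {μ, ν} × {c, d, e} = {(μ,c), (μ,d), (μ,e), (ν,c), (ν,d), (ν,e)}
  {μ, ξ} × {c, d, e} = {(μ,c), (μ,d), (μ,e), (ξ,c), (ξ,d), (ξ,e)}
  {μ, ν, ξ} × {c, d} = {(μ,c), (μ,d), (ν,c), (ν,d), (ξ,c), (ξ,d)}
  {μ, ν, ξ} × {d, e} = {(μ,d), (μ,e), (ν,d), (ν,e), (ξ,d), (ξ,e)}
  {μ, ν, ξ} × {c, d, e} = {(μ,c), (μ,d), (μ,e), (ν,c), (ν,d), (ν,e), (ξ,c), (ξ,d), (ξ,e)}
These 21 distinct sets form the basis B.
Close under arbitrary unions to get τ_{X×Y}; counting gives |τ_{X×Y}| = 70.


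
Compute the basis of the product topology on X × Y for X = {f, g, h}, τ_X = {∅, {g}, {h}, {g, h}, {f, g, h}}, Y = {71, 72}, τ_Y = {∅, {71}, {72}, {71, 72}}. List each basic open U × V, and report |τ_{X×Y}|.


Basis B = {∅ × ∅, {g} × {71}, {g} × {72}, {h} × {71}, {h} × {72}, {g} × {71, 72}, {g, h} × {71}, {g, h} × {72}, {h} × {71, 72}, {f, g, h} × {71}, {f, g, h} × {72}, {g, h} × {71, 72}, {f, g, h} × {71, 72}}; |τ_{X×Y}| = 25.

Enumerate products U × V with U ∈ τ_X, V ∈ τ_Y (deduplicated):
  ∅ × ∅ = {} (∅)
  {g} × {71} = {(g,71)}
  {g} × {72} = {(g,72)}
  {h} × {71} = {(h,71)}
  {h} × {72} = {(h,72)}
  {g} × {71, 72} = {(g,71), (g,72)}
  {g, h} × {71} = {(g,71), (h,71)}
  {g, h} × {72} = {(g,72), (h,72)}
  {h} × {71, 72} = {(h,71), (h,72)}
  {f, g, h} × {71} = {(f,71), (g,71), (h,71)}
  {f, g, h} × {72} = {(f,72), (g,72), (h,72)}
  {g, h} × {71, 72} = {(g,71), (g,72), (h,71), (h,72)}
  {f, g, h} × {71, 72} = {(f,71), (f,72), (g,71), (g,72), (h,71), (h,72)}
These 13 distinct sets form the basis B.
Close under arbitrary unions to get τ_{X×Y}; counting gives |τ_{X×Y}| = 25.
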